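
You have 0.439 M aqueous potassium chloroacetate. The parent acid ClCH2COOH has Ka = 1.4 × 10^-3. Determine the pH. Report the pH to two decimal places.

ClCH2COO- is the conjugate base of the weak acid ClCH2COOH.
Kb = Kw/Ka = 1.0×10^-14 / 1.4 × 10^-3 = 7.14 × 10^-12
Kb = x²/(0.439 − x) = 7.14 × 10^-12
Since Kb ≪ C₀, x ≈ √(Kb·C₀) = 1.77 × 10^-6 M.
pOH = 5.75, so pH = 14.00 − pOH = 8.25

pH = 8.25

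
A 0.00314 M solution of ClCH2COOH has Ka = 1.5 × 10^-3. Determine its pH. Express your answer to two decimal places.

ClCH2COOH ⇌ ClCH2COO- + H+
Ka = [H+]²/(0.00314 − [H+]) = 1.5 × 10^-3
[H+] is not negligible relative to C₀; solve [H+]² + 0.0015·[H+] − 4.71e-06 = 0.
[H+] = [−0.0015 + √(0.0015² + 1.88e-05)]/2 = 1.55 × 10^-3 M
pH = −log(1.55 × 10^-3) = 2.81

pH = 2.81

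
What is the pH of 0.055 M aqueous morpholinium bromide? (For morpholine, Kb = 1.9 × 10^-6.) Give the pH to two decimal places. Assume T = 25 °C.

C4H8ONH2+ is the conjugate acid of the weak base C4H8ONH.
Ka = Kw/Kb = 1.0×10^-14 / 1.9 × 10^-6 = 5.26 × 10^-9
From the ICE table, Ka = x²/(0.055 − x) = 5.26 × 10^-9.
Since Ka ≪ C₀, x ≈ √(Ka·C₀) = 1.70 × 10^-5 M.
Check: 0.031% ionized — well under 5%, approximation valid.
pH = −log(1.70 × 10^-5) = 4.77

pH = 4.77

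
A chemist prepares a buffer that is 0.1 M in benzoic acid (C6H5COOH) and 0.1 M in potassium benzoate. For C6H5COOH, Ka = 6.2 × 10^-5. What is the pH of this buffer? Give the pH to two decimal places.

pKa = −log(6.2 × 10^-5) = 4.208
pH = pKa + log([A⁻]/[HA]) = 4.208 + log(0.1/0.1)
pH = 4.208 + (+0.000) = 4.21

pH = 4.21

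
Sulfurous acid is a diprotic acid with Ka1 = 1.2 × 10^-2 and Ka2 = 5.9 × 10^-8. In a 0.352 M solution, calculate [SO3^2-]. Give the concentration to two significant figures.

5.9 × 10^-8 M

First ionization gives [H+] ≈ [HSO3-] = 5.93 × 10^-2 M.
Second step: Ka2 = [H+][SO3^2-]/[HSO3-] ≈ [SO3^2-] (since [H+] ≈ [HSO3-]).
So [SO3^2-] ≈ Ka2.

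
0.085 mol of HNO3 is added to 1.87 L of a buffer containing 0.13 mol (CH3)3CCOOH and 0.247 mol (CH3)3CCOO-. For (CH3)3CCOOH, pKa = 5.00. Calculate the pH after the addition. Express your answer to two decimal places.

After neutralization: n((CH3)3CCOOH) = 0.215 mol, n((CH3)3CCOO-) = 0.162 mol.
pH = pKa + log(n_(CH3)3CCOO-/n_(CH3)3CCOOH) = 5.00 + log(0.162/0.215) = 5.00 + (-0.123)

pH = 4.88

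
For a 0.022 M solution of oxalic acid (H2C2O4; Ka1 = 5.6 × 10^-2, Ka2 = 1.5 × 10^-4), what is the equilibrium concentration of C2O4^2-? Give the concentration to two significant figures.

1.5 × 10^-4 M

First ionization gives [H+] ≈ [HC2O4-] = 1.69 × 10^-2 M.
Second step: Ka2 = [H+][C2O4^2-]/[HC2O4-] ≈ [C2O4^2-] (since [H+] ≈ [HC2O4-]).
So [C2O4^2-] ≈ Ka2.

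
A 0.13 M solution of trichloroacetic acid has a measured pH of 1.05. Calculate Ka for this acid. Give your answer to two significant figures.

[H+] = 10^(-1.05) = 8.91 × 10^-2 M
At equilibrium [HA] = 0.13 − 8.91 × 10^-2 = 4.09 × 10^-2 M
Ka = [H+][A-]/[HA] = (8.91 × 10^-2)² / 4.09 × 10^-2 = 1.9 × 10^-1

Ka = 1.9 × 10^-1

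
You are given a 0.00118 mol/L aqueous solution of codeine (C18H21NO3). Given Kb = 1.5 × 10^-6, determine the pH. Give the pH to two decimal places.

pH = 9.62

C18H21NO3 + H2O ⇌ C18H22NO3+ + OH-
Kb = x²/(0.00118 − x) = 1.5 × 10^-6
Neglecting x in the denominator: x = √(1.5 × 10^-6 × 0.00118) = 4.21 × 10^-5 M
(x/C₀ = 3.6% < 5%, so the approximation holds.)
pOH = 4.38, so pH = 14.00 − pOH = 9.62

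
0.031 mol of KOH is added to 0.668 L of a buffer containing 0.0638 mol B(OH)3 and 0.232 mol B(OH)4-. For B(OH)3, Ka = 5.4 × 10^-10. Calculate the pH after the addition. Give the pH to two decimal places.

pH = 10.17

After neutralization: n(B(OH)3) = 0.0328 mol, n(B(OH)4-) = 0.263 mol.
pKa = −log(5.4 × 10^-10) = 9.268
pH = pKa + log(n_B(OH)4-/n_B(OH)3) = 9.268 + log(0.263/0.0328) = 9.268 + (+0.904)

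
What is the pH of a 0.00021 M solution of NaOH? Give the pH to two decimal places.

pH = 10.32

NaOH is a strong base; [OH-] = 0.00021 M.
pOH = -log(0.00021) = 3.68
pH = 14.00 - 3.68 = 10.32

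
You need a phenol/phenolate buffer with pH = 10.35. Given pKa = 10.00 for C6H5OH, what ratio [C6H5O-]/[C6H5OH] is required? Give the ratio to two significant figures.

ratio = 2.2

pH = pKa + log(r) ⇒ log(r) = 10.35 − 10.00 = +0.35
r = [C6H5O-]/[C6H5OH] = 10^(+0.35) = 2.24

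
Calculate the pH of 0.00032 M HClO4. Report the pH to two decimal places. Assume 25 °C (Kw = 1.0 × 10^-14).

HClO4 is a strong acid and dissociates completely, so [H+] = 0.00032 M.
pH = -log(0.00032) = 3.49

pH = 3.49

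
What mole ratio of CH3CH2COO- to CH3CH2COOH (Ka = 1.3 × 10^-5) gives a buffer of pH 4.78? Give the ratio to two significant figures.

ratio = 0.78

pKa = -log(1.3 × 10^-5) = 4.886
pH = pKa + log(r) ⇒ log(r) = 4.78 − 4.886 = -0.106
r = [CH3CH2COO-]/[CH3CH2COOH] = 10^(-0.106) = 0.783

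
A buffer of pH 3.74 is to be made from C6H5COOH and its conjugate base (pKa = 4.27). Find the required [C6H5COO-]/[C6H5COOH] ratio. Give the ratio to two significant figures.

ratio = 0.30

pH = pKa + log(r) ⇒ log(r) = 3.74 − 4.27 = -0.53
r = [C6H5COO-]/[C6H5COOH] = 10^(-0.53) = 0.295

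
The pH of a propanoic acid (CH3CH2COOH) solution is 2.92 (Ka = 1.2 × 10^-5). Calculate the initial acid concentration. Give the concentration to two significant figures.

C₀ = 1.2 × 10^-1 M

[H+] = 10^(-2.92) = 1.20 × 10^-3 M = x
Ka = x²/(C₀ − x) ⇒ C₀ = x + x²/Ka
C₀ = 1.20 × 10^-3 + (1.20 × 10^-3)²/(1.2 × 10^-5) = 1.21 × 10^-1 M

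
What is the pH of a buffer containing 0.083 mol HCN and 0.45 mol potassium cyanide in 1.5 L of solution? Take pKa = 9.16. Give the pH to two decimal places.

pH = 9.89

Using pH = pKa + log([base]/[acid]) with [base]/[acid] = 0.45/0.083:
pH = 9.16 + (+0.734) = 9.89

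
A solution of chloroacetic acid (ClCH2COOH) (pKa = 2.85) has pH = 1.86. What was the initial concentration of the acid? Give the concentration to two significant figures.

C₀ = 1.5 × 10^-1 M

[H+] = 10^(-1.86) = 1.38 × 10^-2 M = x
Ka = 10^(−2.85) = 1.41 × 10^-3
Ka = x²/(C₀ − x) ⇒ C₀ = x + x²/Ka
C₀ = 1.38 × 10^-2 + (1.38 × 10^-2)²/(1.41 × 10^-3) = 1.49 × 10^-1 M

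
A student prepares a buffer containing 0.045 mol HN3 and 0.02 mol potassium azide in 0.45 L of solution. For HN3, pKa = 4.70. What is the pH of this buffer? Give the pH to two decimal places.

pH = pKa + log([A⁻]/[HA]) = 4.70 + log(0.02/0.045)
pH = 4.70 + (-0.352) = 4.35

pH = 4.35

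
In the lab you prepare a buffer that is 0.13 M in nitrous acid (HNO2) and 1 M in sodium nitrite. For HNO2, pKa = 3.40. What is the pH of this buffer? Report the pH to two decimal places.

Using pH = pKa + log([base]/[acid]) with [base]/[acid] = 1/0.13:
pH = 3.40 + (+0.886) = 4.29

pH = 4.29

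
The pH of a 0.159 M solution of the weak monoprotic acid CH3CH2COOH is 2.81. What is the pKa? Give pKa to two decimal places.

pKa = 4.82

[H+] = 10^(-2.81) = 1.55 × 10^-3 M
At equilibrium [HA] = 0.159 − 1.55 × 10^-3 = 1.57 × 10^-1 M
Ka = [H+][A-]/[HA] = (1.55 × 10^-3)² / 1.57 × 10^-1 = 1.53 × 10^-5
pKa = -log(1.53 × 10^-5) = 4.82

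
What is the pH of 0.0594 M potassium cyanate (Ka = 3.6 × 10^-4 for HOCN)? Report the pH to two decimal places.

pH = 8.11

OCN- is the conjugate base of the weak acid HOCN.
Kb = Kw/Ka = 1.0×10^-14 / 3.6 × 10^-4 = 2.78 × 10^-11
From the ICE table, Kb = x²/(0.0594 − x) = 2.78 × 10^-11.
Neglecting x in the denominator: x = √(2.78 × 10^-11 × 0.0594) = 1.29 × 10^-6 M
(x/C₀ = 0.0022% < 5%, so the approximation holds.)
pOH = 5.89, so pH = 14.00 − pOH = 8.11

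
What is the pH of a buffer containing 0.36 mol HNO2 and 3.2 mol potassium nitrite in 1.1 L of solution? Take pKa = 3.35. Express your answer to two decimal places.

pH = 4.30

pH = pKa + log([A⁻]/[HA]) = 3.35 + log(3.2/0.36)
pH = 3.35 + (+0.949) = 4.30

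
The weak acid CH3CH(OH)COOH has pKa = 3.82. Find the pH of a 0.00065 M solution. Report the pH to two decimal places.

CH3CH(OH)COOH ⇌ CH3CH(OH)COO- + H+
Ka = 10^(−3.82) = 1.51 × 10^-4
Ka = [H+]²/(0.00065 − [H+]) = 1.51 × 10^-4
Here C₀/Ka ≈ 4.3, so the small-[H+] approximation fails. Use the quadratic:
[H+] = [−0.000151 + √(0.000151² + 3.93e-07)]/2 = 2.47 × 10^-4 M
pH = −log[H+] = −log(2.47 × 10^-4) = 3.61

pH = 3.61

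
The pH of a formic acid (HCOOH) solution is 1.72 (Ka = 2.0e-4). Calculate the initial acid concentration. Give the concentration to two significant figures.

[H+] = 10^(-1.72) = 1.91 × 10^-2 M = x
Ka = x²/(C₀ − x) ⇒ C₀ = x + x²/Ka
C₀ = 1.91 × 10^-2 + (1.91 × 10^-2)²/(2.0 × 10^-4) = 1.84 M

C₀ = 1.8 M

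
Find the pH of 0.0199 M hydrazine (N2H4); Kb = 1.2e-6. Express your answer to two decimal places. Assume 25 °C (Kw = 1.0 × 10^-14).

pH = 10.19

N2H4 + H2O ⇌ N2H5+ + OH-
From the ICE table, Kb = [OH-]²/(0.0199 − [OH-]) = 1.2 × 10^-6.
Since Kb ≪ C₀, [OH-] ≈ √(Kb·C₀) = 1.55 × 10^-4 M.
pOH = −log(1.55 × 10^-4) = 3.81; pH = 14.00 − 3.81 = 10.19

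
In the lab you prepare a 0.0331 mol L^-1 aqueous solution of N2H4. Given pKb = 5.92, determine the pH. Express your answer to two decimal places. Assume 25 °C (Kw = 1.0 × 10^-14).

pH = 10.30

N2H4 + H2O ⇌ N2H5+ + OH-
Kb = 10^(−5.92) = 1.20 × 10^-6
Kb = x²/(0.0331 − x) = 1.20 × 10^-6
Neglecting x in the denominator: x = √(1.20 × 10^-6 × 0.0331) = 1.99 × 10^-4 M
Check: 0.6% ionized — well under 5%, approximation valid.
pOH = 3.70, so pH = 14.00 − pOH = 10.30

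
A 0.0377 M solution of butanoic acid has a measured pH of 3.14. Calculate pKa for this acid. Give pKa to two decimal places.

pKa = 4.85

[H+] = 10^(-3.14) = 7.24 × 10^-4 M
At equilibrium [HA] = 0.0377 − 7.24 × 10^-4 = 3.70 × 10^-2 M
Ka = [H+][A-]/[HA] = (7.24 × 10^-4)² / 3.70 × 10^-2 = 1.42 × 10^-5
pKa = -log(1.42 × 10^-5) = 4.85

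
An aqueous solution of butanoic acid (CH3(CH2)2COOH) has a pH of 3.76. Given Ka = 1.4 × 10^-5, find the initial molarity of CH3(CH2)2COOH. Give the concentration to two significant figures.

[H+] = 10^(-3.76) = 1.74 × 10^-4 M = x
Ka = x²/(C₀ − x) ⇒ C₀ = x + x²/Ka
C₀ = 1.74 × 10^-4 + (1.74 × 10^-4)²/(1.4 × 10^-5) = 2.34 × 10^-3 M

C₀ = 2.3 × 10^-3 M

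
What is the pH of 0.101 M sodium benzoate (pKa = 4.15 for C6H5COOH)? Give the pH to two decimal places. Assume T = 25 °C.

C6H5COO- is the conjugate base of the weak acid C6H5COOH.
Ka = 10^(−4.15) = 7.08 × 10^-5
Kb = Kw/Ka = 1.0×10^-14 / 7.08 × 10^-5 = 1.41 × 10^-10
Let x = [OH-] at equilibrium. Kb = x²/(0.101 − x).
Neglecting x in the denominator: x = √(1.41 × 10^-10 × 0.101) = 3.77 × 10^-6 M
pOH = −log(3.77 × 10^-6) = 5.42; pH = 14.00 − 5.42 = 8.58

pH = 8.58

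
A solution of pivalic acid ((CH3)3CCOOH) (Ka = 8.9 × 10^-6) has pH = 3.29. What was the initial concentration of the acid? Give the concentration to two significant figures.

[H+] = 10^(-3.29) = 5.13 × 10^-4 M = x
Ka = x²/(C₀ − x) ⇒ C₀ = x + x²/Ka
C₀ = 5.13 × 10^-4 + (5.13 × 10^-4)²/(8.9 × 10^-6) = 3.01 × 10^-2 M

C₀ = 3.0 × 10^-2 M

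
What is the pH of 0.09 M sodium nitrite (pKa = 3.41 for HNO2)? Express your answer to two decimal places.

pH = 8.18

NO2- is the conjugate base of the weak acid HNO2.
Ka = 10^(−3.41) = 3.89 × 10^-4
Kb = Kw/Ka = 1.0×10^-14 / 3.89 × 10^-4 = 2.57 × 10^-11
Kb = x²/(0.09 − x) = 2.57 × 10^-11
Since Kb ≪ C₀, x ≈ √(Kb·C₀) = 1.52 × 10^-6 M.
pOH = −log(1.52 × 10^-6) = 5.82; pH = 14.00 − 5.82 = 8.18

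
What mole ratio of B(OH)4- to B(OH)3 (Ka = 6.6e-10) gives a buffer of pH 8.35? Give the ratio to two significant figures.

ratio = 0.15

pKa = -log(6.6 × 10^-10) = 9.180
pH = pKa + log(r) ⇒ log(r) = 8.35 − 9.180 = -0.830
r = [B(OH)4-]/[B(OH)3] = 10^(-0.830) = 0.148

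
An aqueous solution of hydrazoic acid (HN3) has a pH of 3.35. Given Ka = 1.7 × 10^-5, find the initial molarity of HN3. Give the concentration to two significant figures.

C₀ = 1.2 × 10^-2 M

[H+] = 10^(-3.35) = 4.47 × 10^-4 M = x
Ka = x²/(C₀ − x) ⇒ C₀ = x + x²/Ka
C₀ = 4.47 × 10^-4 + (4.47 × 10^-4)²/(1.7 × 10^-5) = 1.22 × 10^-2 M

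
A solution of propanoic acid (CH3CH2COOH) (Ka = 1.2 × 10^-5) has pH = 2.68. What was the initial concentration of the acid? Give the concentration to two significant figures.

[H+] = 10^(-2.68) = 2.09 × 10^-3 M = x
Ka = x²/(C₀ − x) ⇒ C₀ = x + x²/Ka
C₀ = 2.09 × 10^-3 + (2.09 × 10^-3)²/(1.2 × 10^-5) = 3.66 × 10^-1 M

C₀ = 3.7 × 10^-1 M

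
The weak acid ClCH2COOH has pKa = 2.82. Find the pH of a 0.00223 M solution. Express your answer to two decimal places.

pH = 2.91

ClCH2COOH ⇌ ClCH2COO- + H+
Ka = 10^(−2.82) = 1.51 × 10^-3
Let x = [H+] at equilibrium. Ka = x²/(0.00223 − x).
x is not negligible relative to C₀; solve x² + 0.00151·x − 3.37e-06 = 0.
x = [−0.00151 + √(0.00151² + 1.35e-05)]/2 = 1.23 × 10^-3 M
pH = −log[H+] = −log(1.23 × 10^-3) = 2.91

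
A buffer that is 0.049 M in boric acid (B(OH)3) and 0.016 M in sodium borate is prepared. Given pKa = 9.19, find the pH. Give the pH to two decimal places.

pH = 8.70

Henderson–Hasselbalch: pH = pKa + log([B(OH)4-]/[B(OH)3]) = 9.19 + log(0.016/0.049)
pH = 9.19 + (-0.486) = 8.70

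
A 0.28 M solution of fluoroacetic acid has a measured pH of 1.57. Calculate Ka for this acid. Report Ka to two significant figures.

Ka = 2.9 × 10^-3

[H+] = 10^(-1.57) = 2.69 × 10^-2 M
At equilibrium [HA] = 0.28 − 2.69 × 10^-2 = 2.53 × 10^-1 M
Ka = [H+][A-]/[HA] = (2.69 × 10^-2)² / 2.53 × 10^-1 = 2.9 × 10^-3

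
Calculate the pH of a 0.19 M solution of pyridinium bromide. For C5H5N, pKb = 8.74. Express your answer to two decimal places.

C5H5NH+ is the conjugate acid of the weak base C5H5N.
Kb = 10^(−8.74) = 1.82 × 10^-9
Ka = Kw/Kb = 1.0×10^-14 / 1.82 × 10^-9 = 5.49 × 10^-6
From the ICE table, Ka = x²/(0.19 − x) = 5.49 × 10^-6.
Neglecting x in the denominator: x = √(5.49 × 10^-6 × 0.19) = 1.02 × 10^-3 M
(x/C₀ = 0.54% < 5%, so the approximation holds.)
pH = −log[H+] = −log(1.02 × 10^-3) = 2.99

pH = 2.99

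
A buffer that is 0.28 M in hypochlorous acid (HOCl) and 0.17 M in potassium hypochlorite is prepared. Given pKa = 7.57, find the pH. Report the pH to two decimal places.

pH = pKa + log([A⁻]/[HA]) = 7.57 + log(0.17/0.28)
pH = 7.57 + (-0.217) = 7.35

pH = 7.35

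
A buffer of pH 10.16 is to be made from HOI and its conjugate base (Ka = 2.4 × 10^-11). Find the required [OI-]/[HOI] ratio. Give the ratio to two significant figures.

pKa = -log(2.4 × 10^-11) = 10.620
pH = pKa + log(r) ⇒ log(r) = 10.16 − 10.620 = -0.460
r = [OI-]/[HOI] = 10^(-0.460) = 0.347

ratio = 0.35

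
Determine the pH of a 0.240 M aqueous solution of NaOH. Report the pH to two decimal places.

NaOH is a strong base; [OH-] = 0.24 M.
pOH = -log(0.24) = 0.62
pH = 14.00 - 0.62 = 13.38

pH = 13.38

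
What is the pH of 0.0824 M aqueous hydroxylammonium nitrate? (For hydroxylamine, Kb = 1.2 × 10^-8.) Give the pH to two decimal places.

NH3OH+ is the conjugate acid of the weak base NH2OH.
Ka = Kw/Kb = 1.0×10^-14 / 1.2 × 10^-8 = 8.33 × 10^-7
Ka = x²/(0.0824 − x) = 8.33 × 10^-7
Assume x ≪ 0.0824: x ≈ √(8.33 × 10^-7 × 0.0824) = 2.62 × 10^-4 M
Check: 0.32% ionized — well under 5%, approximation valid.
pH = −log(2.62 × 10^-4) = 3.58

pH = 3.58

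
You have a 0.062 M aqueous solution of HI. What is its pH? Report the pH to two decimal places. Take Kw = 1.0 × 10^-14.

pH = 1.21

HI is a strong acid and dissociates completely, so [H+] = 0.062 M.
pH = -log(0.062) = 1.21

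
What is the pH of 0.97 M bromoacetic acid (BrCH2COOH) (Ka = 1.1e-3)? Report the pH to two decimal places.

pH = 1.49

BrCH2COOH ⇌ BrCH2COO- + H+
Ka = x²/(0.97 − x) = 1.1 × 10^-3
Since Ka ≪ C₀, x ≈ √(Ka·C₀) = 3.27 × 10^-2 M.
Check: 3.4% ionized — well under 5%, approximation valid.
pH = −log[H+] = −log(3.27 × 10^-2) = 1.49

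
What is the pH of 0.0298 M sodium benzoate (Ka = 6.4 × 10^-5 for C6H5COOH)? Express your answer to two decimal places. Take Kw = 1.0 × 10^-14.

pH = 8.33

C6H5COO- is the conjugate base of the weak acid C6H5COOH.
Kb = Kw/Ka = 1.0×10^-14 / 6.4 × 10^-5 = 1.56 × 10^-10
Kb = x²/(0.0298 − x) = 1.56 × 10^-10
Assume x ≪ 0.0298: x ≈ √(1.56 × 10^-10 × 0.0298) = 2.16 × 10^-6 M
Check: 0.0072% ionized — well under 5%, approximation valid.
pOH = 5.67, so pH = 14.00 − pOH = 8.33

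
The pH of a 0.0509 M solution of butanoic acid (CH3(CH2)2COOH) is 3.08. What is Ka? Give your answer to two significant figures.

Ka = 1.4 × 10^-5

[H+] = 10^(-3.08) = 8.32 × 10^-4 M
At equilibrium [HA] = 0.0509 − 8.32 × 10^-4 = 5.01 × 10^-2 M
Ka = [H+][A-]/[HA] = (8.32 × 10^-4)² / 5.01 × 10^-2 = 1.4 × 10^-5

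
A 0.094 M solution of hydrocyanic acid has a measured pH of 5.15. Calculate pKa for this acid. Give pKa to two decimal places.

pKa = 9.27

[H+] = 10^(-5.15) = 7.08 × 10^-6 M
At equilibrium [HA] = 0.094 − 7.08 × 10^-6 = 9.40 × 10^-2 M
Ka = [H+][A-]/[HA] = (7.08 × 10^-6)² / 9.40 × 10^-2 = 5.33 × 10^-10
pKa = -log(5.33 × 10^-10) = 9.27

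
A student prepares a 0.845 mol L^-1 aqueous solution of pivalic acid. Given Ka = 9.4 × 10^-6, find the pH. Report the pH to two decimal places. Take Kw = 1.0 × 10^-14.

(CH3)3CCOOH ⇌ (CH3)3CCOO- + H+
From the ICE table, Ka = x²/(0.845 − x) = 9.4 × 10^-6.
Since Ka ≪ C₀, x ≈ √(Ka·C₀) = 2.82 × 10^-3 M.
pH = −log[H+] = −log(2.82 × 10^-3) = 2.55

pH = 2.55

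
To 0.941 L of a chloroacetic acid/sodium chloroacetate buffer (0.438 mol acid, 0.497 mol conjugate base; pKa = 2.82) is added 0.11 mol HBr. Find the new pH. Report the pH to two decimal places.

Added H+ converts ClCH2COO- to ClCH2COOH: ClCH2COOH → 0.548 mol, ClCH2COO- → 0.387 mol.
pH = pKa + log(n_ClCH2COO-/n_ClCH2COOH) = 2.82 + log(0.387/0.548) = 2.82 + (-0.151)

pH = 2.67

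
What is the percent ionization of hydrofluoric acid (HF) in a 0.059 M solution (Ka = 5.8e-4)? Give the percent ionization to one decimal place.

HF ⇌ F- + H+; let x = [H+] at equilibrium.
Ka = x²/(C₀ − x); solving the quadratic gives x = 5.57 × 10^-3 M.
Fraction ionized = 5.57 × 10^-3 / 0.059 = 0.0944 → 9.4%

9.4%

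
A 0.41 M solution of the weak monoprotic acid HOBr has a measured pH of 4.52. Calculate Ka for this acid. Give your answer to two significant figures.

[H+] = 10^(-4.52) = 3.02 × 10^-5 M
At equilibrium [HA] = 0.41 − 3.02 × 10^-5 = 4.10 × 10^-1 M
Ka = [H+][A-]/[HA] = (3.02 × 10^-5)² / 4.10 × 10^-1 = 2.2 × 10^-9

Ka = 2.2 × 10^-9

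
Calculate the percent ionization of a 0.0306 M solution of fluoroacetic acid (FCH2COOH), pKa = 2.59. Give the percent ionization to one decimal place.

25.1%

FCH2COOH ⇌ FCH2COO- + H+; let x = [H+] at equilibrium.
Ka = 10^(−2.59) = 2.57 × 10^-3
Ka = x²/(C₀ − x); solving the quadratic gives x = 7.68 × 10^-3 M.
Fraction ionized = 7.68 × 10^-3 / 0.0306 = 0.2510 → 25.1%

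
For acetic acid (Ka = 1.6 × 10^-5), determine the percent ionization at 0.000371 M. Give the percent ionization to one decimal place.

CH3COOH ⇌ CH3COO- + H+; let x = [H+] at equilibrium.
Ka = x²/(C₀ − x); solving the quadratic gives x = 6.95 × 10^-5 M.
Fraction ionized = 6.95 × 10^-5 / 0.000371 = 0.1873 → 18.7%

18.7%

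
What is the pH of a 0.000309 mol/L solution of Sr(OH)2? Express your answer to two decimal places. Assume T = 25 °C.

pH = 10.79

Sr(OH)2 is a strong base (each formula unit releases 2 OH-); [OH-] = 0.000618 M.
pOH = -log(0.000618) = 3.21
pH = 14.00 - 3.21 = 10.79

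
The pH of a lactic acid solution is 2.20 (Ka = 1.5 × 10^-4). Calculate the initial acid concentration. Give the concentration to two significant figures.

C₀ = 2.7 × 10^-1 M

[H+] = 10^(-2.20) = 6.31 × 10^-3 M = x
Ka = x²/(C₀ − x) ⇒ C₀ = x + x²/Ka
C₀ = 6.31 × 10^-3 + (6.31 × 10^-3)²/(1.5 × 10^-4) = 2.72 × 10^-1 M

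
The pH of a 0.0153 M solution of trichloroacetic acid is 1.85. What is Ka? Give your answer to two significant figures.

[H+] = 10^(-1.85) = 1.41 × 10^-2 M
At equilibrium [HA] = 0.0153 − 1.41 × 10^-2 = 1.20 × 10^-3 M
Ka = [H+][A-]/[HA] = (1.41 × 10^-2)² / 1.20 × 10^-3 = 1.7 × 10^-1

Ka = 1.7 × 10^-1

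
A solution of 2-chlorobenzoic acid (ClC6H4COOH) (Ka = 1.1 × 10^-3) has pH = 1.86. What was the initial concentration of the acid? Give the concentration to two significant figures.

[H+] = 10^(-1.86) = 1.38 × 10^-2 M = x
Ka = x²/(C₀ − x) ⇒ C₀ = x + x²/Ka
C₀ = 1.38 × 10^-2 + (1.38 × 10^-2)²/(1.1 × 10^-3) = 1.87 × 10^-1 M

C₀ = 1.9 × 10^-1 M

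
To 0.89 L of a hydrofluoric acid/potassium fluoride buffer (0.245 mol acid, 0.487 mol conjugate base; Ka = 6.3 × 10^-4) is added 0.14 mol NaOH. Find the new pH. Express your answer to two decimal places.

After neutralization: n(HF) = 0.105 mol, n(F-) = 0.627 mol.
pKa = −log(6.3 × 10^-4) = 3.201
Henderson–Hasselbalch with mole ratio 0.627/0.105: pH = 3.201 + (+0.776)

pH = 3.98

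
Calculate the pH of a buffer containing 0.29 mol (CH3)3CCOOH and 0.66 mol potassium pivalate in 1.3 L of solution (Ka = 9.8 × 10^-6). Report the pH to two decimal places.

pKa = −log(9.8 × 10^-6) = 5.009
Henderson–Hasselbalch: pH = pKa + log([(CH3)3CCOO-]/[(CH3)3CCOOH]) = 5.009 + log(0.66/0.29)
pH = 5.009 + (+0.357) = 5.37

pH = 5.37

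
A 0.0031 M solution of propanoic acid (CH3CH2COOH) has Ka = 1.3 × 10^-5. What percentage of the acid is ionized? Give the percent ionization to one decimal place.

CH3CH2COOH ⇌ CH3CH2COO- + H+; let x = [H+] at equilibrium.
Solve x² + 1.3e-05x − 4.03e-08 = 0 → x = 1.94 × 10^-4 M
% ionization = x/C₀ × 100% = 1.94 × 10^-4/0.0031 × 100% = 6.3%

6.3%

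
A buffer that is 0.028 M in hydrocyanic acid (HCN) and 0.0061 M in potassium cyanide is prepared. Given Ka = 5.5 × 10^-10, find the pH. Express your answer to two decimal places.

pH = 8.60

pKa = −log(5.5 × 10^-10) = 9.260
pH = pKa + log([A⁻]/[HA]) = 9.260 + log(0.0061/0.028)
pH = 9.260 + (-0.662) = 8.60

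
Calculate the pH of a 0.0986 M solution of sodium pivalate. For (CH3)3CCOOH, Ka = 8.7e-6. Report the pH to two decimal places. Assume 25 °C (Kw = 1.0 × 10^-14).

pH = 9.03

(CH3)3CCOO- is the conjugate base of the weak acid (CH3)3CCOOH.
Kb = Kw/Ka = 1.0×10^-14 / 8.7 × 10^-6 = 1.15 × 10^-9
Let x = [OH-] at equilibrium. Kb = x²/(0.0986 − x).
Assume x ≪ 0.0986: x ≈ √(1.15 × 10^-9 × 0.0986) = 1.06 × 10^-5 M
pOH = −log(1.06 × 10^-5) = 4.97; pH = 14.00 − 4.97 = 9.03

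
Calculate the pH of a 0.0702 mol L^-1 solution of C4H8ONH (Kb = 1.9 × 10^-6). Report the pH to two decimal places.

pH = 10.56

C4H8ONH + H2O ⇌ C4H8ONH2+ + OH-
Kb = [OH-]²/(0.0702 − [OH-]) = 1.9 × 10^-6
Assume [OH-] ≪ 0.0702: [OH-] ≈ √(1.9 × 10^-6 × 0.0702) = 3.65 × 10^-4 M
pOH = −log(3.65 × 10^-4) = 3.44; pH = 14.00 − 3.44 = 10.56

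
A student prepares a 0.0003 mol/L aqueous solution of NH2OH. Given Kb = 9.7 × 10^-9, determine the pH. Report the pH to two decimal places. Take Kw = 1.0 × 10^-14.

pH = 8.23

NH2OH + H2O ⇌ NH3OH+ + OH-
Kb = [OH-]²/(0.0003 − [OH-]) = 9.7 × 10^-9
Since Kb ≪ C₀, [OH-] ≈ √(Kb·C₀) = 1.71 × 10^-6 M.
Check: 0.57% ionized — well under 5%, approximation valid.
pOH = 5.77, so pH = 14.00 − pOH = 8.23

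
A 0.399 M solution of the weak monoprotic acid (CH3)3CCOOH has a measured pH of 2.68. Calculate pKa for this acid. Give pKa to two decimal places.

pKa = 4.96

[H+] = 10^(-2.68) = 2.09 × 10^-3 M
At equilibrium [HA] = 0.399 − 2.09 × 10^-3 = 3.97 × 10^-1 M
Ka = [H+][A-]/[HA] = (2.09 × 10^-3)² / 3.97 × 10^-1 = 1.10 × 10^-5
pKa = -log(1.10 × 10^-5) = 4.96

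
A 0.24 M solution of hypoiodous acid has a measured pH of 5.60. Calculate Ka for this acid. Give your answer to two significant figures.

Ka = 2.6 × 10^-11

[H+] = 10^(-5.60) = 2.51 × 10^-6 M
At equilibrium [HA] = 0.24 − 2.51 × 10^-6 = 2.40 × 10^-1 M
Ka = [H+][A-]/[HA] = (2.51 × 10^-6)² / 2.40 × 10^-1 = 2.6 × 10^-11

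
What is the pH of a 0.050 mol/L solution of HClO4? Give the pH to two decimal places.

pH = 1.30

HClO4 is a strong acid and dissociates completely, so [H+] = 0.050 M.
pH = -log(0.05) = 1.30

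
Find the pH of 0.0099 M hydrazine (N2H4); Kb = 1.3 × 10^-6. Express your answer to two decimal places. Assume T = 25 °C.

N2H4 + H2O ⇌ N2H5+ + OH-
From the ICE table, Kb = [OH-]²/(0.0099 − [OH-]) = 1.3 × 10^-6.
Since Kb ≪ C₀, [OH-] ≈ √(Kb·C₀) = 1.13 × 10^-4 M.
([OH-]/C₀ = 1.1% < 5%, so the approximation holds.)
pOH = 3.95, so pH = 14.00 − pOH = 10.05

pH = 10.05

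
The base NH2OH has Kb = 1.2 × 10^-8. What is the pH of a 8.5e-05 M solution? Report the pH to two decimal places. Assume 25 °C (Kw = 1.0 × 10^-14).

NH2OH + H2O ⇌ NH3OH+ + OH-
From the ICE table, Kb = x²/(8.5e-05 − x) = 1.2 × 10^-8.
Since Kb ≪ C₀, x ≈ √(Kb·C₀) = 1.01 × 10^-6 M.
(x/C₀ = 1.2% < 5%, so the approximation holds.)
pOH = 6.00, so pH = 14.00 − pOH = 8.00

pH = 8.00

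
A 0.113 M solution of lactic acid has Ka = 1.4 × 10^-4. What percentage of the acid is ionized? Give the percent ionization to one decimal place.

3.5%

CH3CH(OH)COOH ⇌ CH3CH(OH)COO- + H+; let x = [H+] at equilibrium.
x ≈ √(Ka·C₀) = √(1.4 × 10^-4 × 0.113) = 3.98 × 10^-3 M
% ionization = x/C₀ × 100% = 3.98 × 10^-3/0.113 × 100% = 3.5%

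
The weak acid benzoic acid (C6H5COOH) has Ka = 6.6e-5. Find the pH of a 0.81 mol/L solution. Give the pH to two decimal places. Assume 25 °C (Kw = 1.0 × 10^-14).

pH = 2.14

C6H5COOH ⇌ C6H5COO- + H+
Ka = [H+]²/(0.81 − [H+]) = 6.6 × 10^-5
Assume [H+] ≪ 0.81: [H+] ≈ √(6.6 × 10^-5 × 0.81) = 7.31 × 10^-3 M
pH = −log[H+] = −log(7.31 × 10^-3) = 2.14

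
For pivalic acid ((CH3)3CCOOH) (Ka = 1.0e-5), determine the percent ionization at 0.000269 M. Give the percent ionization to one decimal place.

(CH3)3CCOOH ⇌ (CH3)3CCOO- + H+; let x = [H+] at equilibrium.
Solve x² + 1e-05x − 2.69e-09 = 0 → x = 4.71 × 10^-5 M
Fraction ionized = 4.71 × 10^-5 / 0.000269 = 0.1751 → 17.5%

17.5%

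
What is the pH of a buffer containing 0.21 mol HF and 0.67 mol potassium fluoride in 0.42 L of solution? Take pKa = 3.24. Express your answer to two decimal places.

Using pH = pKa + log([base]/[acid]) with [base]/[acid] = 0.67/0.21:
pH = 3.24 + (+0.504) = 3.74

pH = 3.74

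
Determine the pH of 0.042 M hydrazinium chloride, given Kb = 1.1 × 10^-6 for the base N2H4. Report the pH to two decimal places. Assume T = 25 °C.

N2H5+ is the conjugate acid of the weak base N2H4.
Ka = Kw/Kb = 1.0×10^-14 / 1.1 × 10^-6 = 9.09 × 10^-9
Ka = x²/(0.042 − x) = 9.09 × 10^-9
Neglecting x in the denominator: x = √(9.09 × 10^-9 × 0.042) = 1.95 × 10^-5 M
Check: 0.047% ionized — well under 5%, approximation valid.
pH = −log[H+] = −log(1.95 × 10^-5) = 4.71

pH = 4.71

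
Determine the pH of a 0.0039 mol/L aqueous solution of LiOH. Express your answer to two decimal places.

pH = 11.59

LiOH is a strong base; [OH-] = 0.0039 M.
pOH = -log(0.0039) = 2.41
pH = 14.00 - 2.41 = 11.59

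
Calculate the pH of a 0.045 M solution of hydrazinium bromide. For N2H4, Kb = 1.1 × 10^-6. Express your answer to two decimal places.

N2H5+ is the conjugate acid of the weak base N2H4.
Ka = Kw/Kb = 1.0×10^-14 / 1.1 × 10^-6 = 9.09 × 10^-9
From the ICE table, Ka = [H+]²/(0.045 − [H+]) = 9.09 × 10^-9.
Assume [H+] ≪ 0.045: [H+] ≈ √(9.09 × 10^-9 × 0.045) = 2.02 × 10^-5 M
pH = −log[H+] = −log(2.02 × 10^-5) = 4.69

pH = 4.69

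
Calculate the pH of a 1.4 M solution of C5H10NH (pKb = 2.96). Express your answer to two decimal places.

pH = 12.59

C5H10NH + H2O ⇌ C5H10NH2+ + OH-
Kb = 10^(−2.96) = 1.10 × 10^-3
Kb = [OH-]²/(1.4 − [OH-]) = 1.10 × 10^-3
Since Kb ≪ C₀, [OH-] ≈ √(Kb·C₀) = 3.92 × 10^-2 M.
Check: 2.8% ionized — well under 5%, approximation valid.
pOH = −log(3.92 × 10^-2) = 1.41; pH = 14.00 − 1.41 = 12.59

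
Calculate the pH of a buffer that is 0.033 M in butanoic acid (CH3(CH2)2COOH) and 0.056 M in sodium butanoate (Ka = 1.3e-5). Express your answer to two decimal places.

pH = 5.12

pKa = −log(1.3 × 10^-5) = 4.886
pH = pKa + log([A⁻]/[HA]) = 4.886 + log(0.056/0.033)
pH = 4.886 + (+0.230) = 5.12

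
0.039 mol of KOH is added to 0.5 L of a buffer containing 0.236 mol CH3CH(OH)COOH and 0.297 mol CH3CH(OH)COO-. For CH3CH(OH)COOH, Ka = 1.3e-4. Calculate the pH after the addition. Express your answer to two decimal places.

pH = 4.12

OH- converts CH3CH(OH)COOH to CH3CH(OH)COO-: CH3CH(OH)COOH → 0.197 mol, CH3CH(OH)COO- → 0.336 mol.
pKa = −log(1.3 × 10^-4) = 3.886
pH = pKa + log(n_CH3CH(OH)COO-/n_CH3CH(OH)COOH) = 3.886 + log(0.336/0.197) = 3.886 + (+0.232)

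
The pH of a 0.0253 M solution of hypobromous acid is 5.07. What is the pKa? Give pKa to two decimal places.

pKa = 8.54

[H+] = 10^(-5.07) = 8.51 × 10^-6 M
At equilibrium [HA] = 0.0253 − 8.51 × 10^-6 = 2.53 × 10^-2 M
Ka = [H+][A-]/[HA] = (8.51 × 10^-6)² / 2.53 × 10^-2 = 2.86 × 10^-9
pKa = -log(2.86 × 10^-9) = 8.54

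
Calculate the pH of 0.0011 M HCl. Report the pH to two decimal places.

HCl is a strong acid and dissociates completely, so [H+] = 0.0011 M.
pH = -log(0.0011) = 2.96

pH = 2.96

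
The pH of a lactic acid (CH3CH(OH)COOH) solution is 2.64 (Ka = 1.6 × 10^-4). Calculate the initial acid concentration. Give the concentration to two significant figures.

C₀ = 3.5 × 10^-2 M

[H+] = 10^(-2.64) = 2.29 × 10^-3 M = x
Ka = x²/(C₀ − x) ⇒ C₀ = x + x²/Ka
C₀ = 2.29 × 10^-3 + (2.29 × 10^-3)²/(1.6 × 10^-4) = 3.51 × 10^-2 M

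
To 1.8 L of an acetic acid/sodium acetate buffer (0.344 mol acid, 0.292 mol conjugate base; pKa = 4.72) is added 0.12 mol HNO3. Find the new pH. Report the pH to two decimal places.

pH = 4.29

Added H+ converts CH3COO- to CH3COOH: CH3COOH → 0.464 mol, CH3COO- → 0.172 mol.
pH = pKa + log(n_CH3COO-/n_CH3COOH) = 4.72 + log(0.172/0.464) = 4.72 + (-0.431)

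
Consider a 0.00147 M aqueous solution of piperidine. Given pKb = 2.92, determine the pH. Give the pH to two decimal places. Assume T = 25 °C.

C5H10NH + H2O ⇌ C5H10NH2+ + OH-
Kb = 10^(−2.92) = 1.20 × 10^-3
Let x = [OH-] at equilibrium. Kb = x²/(0.00147 − x).
x is not negligible relative to C₀; solve x² + 0.0012·x − 1.76e-06 = 0.
x = [−0.0012 + √(0.0012² + 7.06e-06)]/2 = 8.57 × 10^-4 M
pOH = 3.07, so pH = 14.00 − pOH = 10.93

pH = 10.93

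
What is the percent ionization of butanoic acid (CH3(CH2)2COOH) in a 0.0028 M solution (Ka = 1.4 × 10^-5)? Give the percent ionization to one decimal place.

6.8%

CH3(CH2)2COOH ⇌ CH3(CH2)2COO- + H+; let x = [H+] at equilibrium.
Solve x² + 1.4e-05x − 3.92e-08 = 0 → x = 1.91 × 10^-4 M
Fraction ionized = 1.91 × 10^-4 / 0.0028 = 0.0682 → 6.8%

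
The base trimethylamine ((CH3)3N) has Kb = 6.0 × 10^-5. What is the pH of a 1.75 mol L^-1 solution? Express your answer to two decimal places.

pH = 12.01

(CH3)3N + H2O ⇌ (CH3)3NH+ + OH-
From the ICE table, Kb = [OH-]²/(1.75 − [OH-]) = 6.0 × 10^-5.
Assume [OH-] ≪ 1.75: [OH-] ≈ √(6.0 × 10^-5 × 1.75) = 1.02 × 10^-2 M
([OH-]/C₀ = 0.59% < 5%, so the approximation holds.)
pOH = −log(1.02 × 10^-2) = 1.99; pH = 14.00 − 1.99 = 12.01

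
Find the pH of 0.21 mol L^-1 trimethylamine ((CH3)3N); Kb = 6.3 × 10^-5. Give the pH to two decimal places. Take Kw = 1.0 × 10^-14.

pH = 11.56

(CH3)3N + H2O ⇌ (CH3)3NH+ + OH-
From the ICE table, Kb = x²/(0.21 − x) = 6.3 × 10^-5.
Since Kb ≪ C₀, x ≈ √(Kb·C₀) = 3.64 × 10^-3 M.
pOH = −log(3.64 × 10^-3) = 2.44; pH = 14.00 − 2.44 = 11.56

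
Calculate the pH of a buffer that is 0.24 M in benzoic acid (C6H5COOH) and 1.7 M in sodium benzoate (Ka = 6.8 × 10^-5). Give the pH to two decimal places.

pH = 5.02

pKa = −log(6.8 × 10^-5) = 4.167
Henderson–Hasselbalch: pH = pKa + log([C6H5COO-]/[C6H5COOH]) = 4.167 + log(1.7/0.24)
pH = 4.167 + (+0.850) = 5.02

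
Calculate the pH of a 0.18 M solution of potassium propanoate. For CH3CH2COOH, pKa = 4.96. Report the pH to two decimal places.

CH3CH2COO- is the conjugate base of the weak acid CH3CH2COOH.
Ka = 10^(−4.96) = 1.10 × 10^-5
Kb = Kw/Ka = 1.0×10^-14 / 1.10 × 10^-5 = 9.09 × 10^-10
From the ICE table, Kb = [OH-]²/(0.18 − [OH-]) = 9.09 × 10^-10.
Since Kb ≪ C₀, [OH-] ≈ √(Kb·C₀) = 1.28 × 10^-5 M.
pOH = 4.89, so pH = 14.00 − pOH = 9.11

pH = 9.11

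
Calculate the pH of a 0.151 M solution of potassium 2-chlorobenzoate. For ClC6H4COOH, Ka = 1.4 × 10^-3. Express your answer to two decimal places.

pH = 8.02

ClC6H4COO- is the conjugate base of the weak acid ClC6H4COOH.
Kb = Kw/Ka = 1.0×10^-14 / 1.4 × 10^-3 = 7.14 × 10^-12
From the ICE table, Kb = x²/(0.151 − x) = 7.14 × 10^-12.
Since Kb ≪ C₀, x ≈ √(Kb·C₀) = 1.04 × 10^-6 M.
(x/C₀ = 0.00069% < 5%, so the approximation holds.)
pOH = −log(1.04 × 10^-6) = 5.98; pH = 14.00 − 5.98 = 8.02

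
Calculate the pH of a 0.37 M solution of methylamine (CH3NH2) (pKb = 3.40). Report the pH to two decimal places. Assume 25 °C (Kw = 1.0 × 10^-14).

CH3NH2 + H2O ⇌ CH3NH3+ + OH-
Kb = 10^(−3.40) = 3.98 × 10^-4
Kb = [OH-]²/(0.37 − [OH-]) = 3.98 × 10^-4
Neglecting [OH-] in the denominator: [OH-] = √(3.98 × 10^-4 × 0.37) = 1.21 × 10^-2 M
pOH = 1.92, so pH = 14.00 − pOH = 12.08

pH = 12.08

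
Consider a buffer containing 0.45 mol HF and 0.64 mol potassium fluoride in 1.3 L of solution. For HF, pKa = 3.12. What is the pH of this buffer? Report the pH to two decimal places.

pH = pKa + log([A⁻]/[HA]) = 3.12 + log(0.64/0.45)
pH = 3.12 + (+0.153) = 3.27

pH = 3.27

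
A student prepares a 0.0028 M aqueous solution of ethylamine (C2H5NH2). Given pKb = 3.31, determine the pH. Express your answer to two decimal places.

C2H5NH2 + H2O ⇌ C2H5NH3+ + OH-
Kb = 10^(−3.31) = 4.90 × 10^-4
From the ICE table, Kb = x²/(0.0028 − x) = 4.90 × 10^-4.
The 5% rule fails; solving x² + Kb·x − Kb·C₀ = 0 exactly:
x = (−Kb + √(Kb² + 4·Kb·C₀))/2 = 9.52 × 10^-4 M
pOH = 3.02, so pH = 14.00 − pOH = 10.98

pH = 10.98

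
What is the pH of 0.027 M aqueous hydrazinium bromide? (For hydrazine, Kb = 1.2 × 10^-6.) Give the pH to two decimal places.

pH = 4.82

N2H5+ is the conjugate acid of the weak base N2H4.
Ka = Kw/Kb = 1.0×10^-14 / 1.2 × 10^-6 = 8.33 × 10^-9
Ka = [H+]²/(0.027 − [H+]) = 8.33 × 10^-9
Since Ka ≪ C₀, [H+] ≈ √(Ka·C₀) = 1.50 × 10^-5 M.
([H+]/C₀ = 0.056% < 5%, so the approximation holds.)
pH = −log(1.50 × 10^-5) = 4.82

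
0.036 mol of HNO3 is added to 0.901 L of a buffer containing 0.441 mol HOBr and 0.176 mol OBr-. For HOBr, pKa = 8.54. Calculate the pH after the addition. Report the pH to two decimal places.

pH = 8.01

After neutralization: n(HOBr) = 0.477 mol, n(OBr-) = 0.14 mol.
pH = pKa + log(n_OBr-/n_HOBr) = 8.54 + log(0.14/0.477) = 8.54 + (-0.532)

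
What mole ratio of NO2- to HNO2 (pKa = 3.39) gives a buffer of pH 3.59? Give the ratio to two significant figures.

ratio = 1.6

pH = pKa + log(r) ⇒ log(r) = 3.59 − 3.39 = +0.20
r = [NO2-]/[HNO2] = 10^(+0.20) = 1.58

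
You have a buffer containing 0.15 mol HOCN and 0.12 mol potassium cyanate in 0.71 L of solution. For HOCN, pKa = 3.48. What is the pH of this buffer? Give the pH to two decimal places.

pH = 3.38

Using pH = pKa + log([base]/[acid]) with [base]/[acid] = 0.12/0.15:
pH = 3.48 + (-0.097) = 3.38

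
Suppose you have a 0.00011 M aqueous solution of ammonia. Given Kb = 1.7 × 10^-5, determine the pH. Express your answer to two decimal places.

pH = 9.55

NH3 + H2O ⇌ NH4+ + OH-
From the ICE table, Kb = [OH-]²/(0.00011 − [OH-]) = 1.7 × 10^-5.
The 5% rule fails; solving [OH-]² + Kb·[OH-] − Kb·C₀ = 0 exactly:
[OH-] = (−Kb + √(Kb² + 4·Kb·C₀))/2 = 3.56 × 10^-5 M
pOH = 4.45, so pH = 14.00 − pOH = 9.55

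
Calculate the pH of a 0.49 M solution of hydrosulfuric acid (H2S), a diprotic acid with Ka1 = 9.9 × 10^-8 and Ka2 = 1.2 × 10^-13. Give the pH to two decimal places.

Since Ka1 ≫ Ka2, the first ionization dominates [H+].
Ka1 = x²/(0.49 − x) = 9.9 × 10^-8
x ≈ √(9.9 × 10^-8 × 0.49) = 2.20 × 10^-4 M
pH = −log(2.20 × 10^-4) = 3.66

pH = 3.66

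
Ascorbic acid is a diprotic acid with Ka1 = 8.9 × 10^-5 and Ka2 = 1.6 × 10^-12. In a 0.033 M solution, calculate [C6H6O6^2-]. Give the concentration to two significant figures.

First ionization gives [H+] ≈ [HC6H6O6-] = 1.67 × 10^-3 M.
Second step: Ka2 = [H+][C6H6O6^2-]/[HC6H6O6-] ≈ [C6H6O6^2-] (since [H+] ≈ [HC6H6O6-]).
So [C6H6O6^2-] ≈ Ka2.

1.6 × 10^-12 M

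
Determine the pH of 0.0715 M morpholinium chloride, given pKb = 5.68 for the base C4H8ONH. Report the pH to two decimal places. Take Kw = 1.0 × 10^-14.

C4H8ONH2+ is the conjugate acid of the weak base C4H8ONH.
Kb = 10^(−5.68) = 2.09 × 10^-6
Ka = Kw/Kb = 1.0×10^-14 / 2.09 × 10^-6 = 4.78 × 10^-9
Let x = [H+] at equilibrium. Ka = x²/(0.0715 − x).
Since Ka ≪ C₀, x ≈ √(Ka·C₀) = 1.85 × 10^-5 M.
pH = −log[H+] = −log(1.85 × 10^-5) = 4.73

pH = 4.73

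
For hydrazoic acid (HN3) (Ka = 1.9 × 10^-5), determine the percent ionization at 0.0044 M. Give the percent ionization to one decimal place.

6.4%

HN3 ⇌ N3- + H+; let x = [H+] at equilibrium.
Solve x² + 1.9e-05x − 8.36e-08 = 0 → x = 2.80 × 10^-4 M
Fraction ionized = 2.80 × 10^-4 / 0.0044 = 0.0636 → 6.4%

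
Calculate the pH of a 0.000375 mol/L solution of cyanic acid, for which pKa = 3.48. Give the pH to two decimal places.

HOCN ⇌ OCN- + H+
Ka = 10^(−3.48) = 3.31 × 10^-4
Ka = [H+]²/(0.000375 − [H+]) = 3.31 × 10^-4
The 5% rule fails; solving [H+]² + Ka·[H+] − Ka·C₀ = 0 exactly:
[H+] = (−Ka + √(Ka² + 4·Ka·C₀))/2 = 2.24 × 10^-4 M
pH = −log[H+] = −log(2.24 × 10^-4) = 3.65

pH = 3.65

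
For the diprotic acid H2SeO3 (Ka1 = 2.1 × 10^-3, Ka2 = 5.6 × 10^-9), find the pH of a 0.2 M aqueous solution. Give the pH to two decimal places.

Ka1 ≫ Ka2, so treat the first dissociation as the only significant source of H+.
Ka1 = x²/(0.2 − x) = 2.1 × 10^-3
Solving the quadratic: x = (−Ka1 + √(Ka1² + 4·Ka1·C₀))/2 = 1.95 × 10^-2 M
pH = −log(1.95 × 10^-2) = 1.71

pH = 1.71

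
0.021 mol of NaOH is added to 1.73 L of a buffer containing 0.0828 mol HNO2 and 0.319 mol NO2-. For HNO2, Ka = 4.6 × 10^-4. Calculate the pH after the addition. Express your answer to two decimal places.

pH = 4.08

OH- converts HNO2 to NO2-: HNO2 → 0.0618 mol, NO2- → 0.34 mol.
pKa = −log(4.6 × 10^-4) = 3.337
pH = pKa + log(n_NO2-/n_HNO2) = 3.337 + log(0.34/0.0618) = 3.337 + (+0.740)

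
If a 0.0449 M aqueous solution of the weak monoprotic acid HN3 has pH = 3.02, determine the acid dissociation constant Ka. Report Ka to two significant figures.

Ka = 2.1 × 10^-5

[H+] = 10^(-3.02) = 9.55 × 10^-4 M
At equilibrium [HA] = 0.0449 − 9.55 × 10^-4 = 4.39 × 10^-2 M
Ka = [H+][A-]/[HA] = (9.55 × 10^-4)² / 4.39 × 10^-2 = 2.1 × 10^-5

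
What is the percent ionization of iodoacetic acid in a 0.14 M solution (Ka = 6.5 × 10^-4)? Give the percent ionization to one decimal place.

6.6%

ICH2COOH ⇌ ICH2COO- + H+; let x = [H+] at equilibrium.
Solve x² + 0.00065x − 9.1e-05 = 0 → x = 9.22 × 10^-3 M
% ionization = x/C₀ × 100% = 9.22 × 10^-3/0.14 × 100% = 6.6%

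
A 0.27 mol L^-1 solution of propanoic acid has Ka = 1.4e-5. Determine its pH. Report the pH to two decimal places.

pH = 2.71

CH3CH2COOH ⇌ CH3CH2COO- + H+
Let x = [H+] at equilibrium. Ka = x²/(0.27 − x).
Neglecting x in the denominator: x = √(1.4 × 10^-5 × 0.27) = 1.94 × 10^-3 M
pH = −log[H+] = −log(1.94 × 10^-3) = 2.71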